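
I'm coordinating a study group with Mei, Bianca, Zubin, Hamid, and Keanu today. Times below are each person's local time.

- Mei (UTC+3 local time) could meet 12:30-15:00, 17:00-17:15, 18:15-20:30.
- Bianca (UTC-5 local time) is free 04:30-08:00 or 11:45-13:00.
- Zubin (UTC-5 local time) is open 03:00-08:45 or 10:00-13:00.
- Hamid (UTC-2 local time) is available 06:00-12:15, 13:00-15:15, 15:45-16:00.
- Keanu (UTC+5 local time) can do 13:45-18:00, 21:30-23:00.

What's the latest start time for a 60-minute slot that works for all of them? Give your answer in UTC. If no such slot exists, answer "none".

Mei in UTC: 09:30-12:00, 14:00-14:15, 15:15-17:30 (subtract 3h to convert from UTC+3).
Bianca in UTC: 09:30-13:00, 16:45-18:00 (add 5h to convert from UTC-5).
Zubin in UTC: 08:00-13:45, 15:00-18:00 (add 5h to convert from UTC-5).
Hamid in UTC: 08:00-14:15, 15:00-17:15, 17:45-18:00 (add 2h to convert from UTC-2).
Keanu in UTC: 08:45-13:00, 16:30-18:00 (subtract 5h to convert from UTC+5).
Mei ∩ Bianca: 09:30-12:00, 16:45-17:30.
Mei ∩ Bianca ∩ Zubin: 09:30-12:00, 16:45-17:30.
Mei ∩ Bianca ∩ Zubin ∩ Hamid: 09:30-12:00, 16:45-17:15.
Mei ∩ Bianca ∩ Zubin ∩ Hamid ∩ Keanu: 09:30-12:00, 16:45-17:15.
The last common window of at least 60 minutes is 09:30-12:00; a 60-minute meeting can start as late as 11:00 and still end by 12:00.

11:00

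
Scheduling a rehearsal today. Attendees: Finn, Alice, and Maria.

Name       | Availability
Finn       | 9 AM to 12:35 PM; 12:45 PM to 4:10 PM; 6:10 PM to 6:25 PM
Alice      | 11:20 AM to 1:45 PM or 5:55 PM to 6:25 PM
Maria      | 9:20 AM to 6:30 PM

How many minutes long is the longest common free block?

75

Finn ∩ Alice: 11:20-12:35, 12:45-13:45, 18:10-18:25.
Finn ∩ Alice ∩ Maria: 11:20-12:35, 12:45-13:45, 18:10-18:25.
The longest is 11:20-12:35 at 75 minutes.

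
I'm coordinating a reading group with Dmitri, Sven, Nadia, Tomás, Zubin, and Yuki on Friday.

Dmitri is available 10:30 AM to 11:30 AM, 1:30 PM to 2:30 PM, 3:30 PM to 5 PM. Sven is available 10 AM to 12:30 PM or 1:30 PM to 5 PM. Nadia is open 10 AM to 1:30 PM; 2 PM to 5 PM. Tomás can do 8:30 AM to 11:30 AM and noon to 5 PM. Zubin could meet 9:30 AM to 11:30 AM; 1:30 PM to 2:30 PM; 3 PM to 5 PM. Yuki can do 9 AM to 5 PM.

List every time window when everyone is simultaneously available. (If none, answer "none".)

Dmitri ∩ Sven: 10:30-11:30, 13:30-14:30, 15:30-17:00.
Dmitri ∩ Sven ∩ Nadia: 10:30-11:30, 14:00-14:30, 15:30-17:00.
Dmitri ∩ Sven ∩ Nadia ∩ Tomás: 10:30-11:30, 14:00-14:30, 15:30-17:00.
Dmitri ∩ Sven ∩ Nadia ∩ Tomás ∩ Zubin: 10:30-11:30, 14:00-14:30, 15:30-17:00.
Dmitri ∩ Sven ∩ Nadia ∩ Tomás ∩ Zubin ∩ Yuki: 10:30-11:30, 14:00-14:30, 15:30-17:00.
So the common availability across everyone is 10:30-11:30, 14:00-14:30, 15:30-17:00.

10:30-11:30, 14:00-14:30, 15:30-17:00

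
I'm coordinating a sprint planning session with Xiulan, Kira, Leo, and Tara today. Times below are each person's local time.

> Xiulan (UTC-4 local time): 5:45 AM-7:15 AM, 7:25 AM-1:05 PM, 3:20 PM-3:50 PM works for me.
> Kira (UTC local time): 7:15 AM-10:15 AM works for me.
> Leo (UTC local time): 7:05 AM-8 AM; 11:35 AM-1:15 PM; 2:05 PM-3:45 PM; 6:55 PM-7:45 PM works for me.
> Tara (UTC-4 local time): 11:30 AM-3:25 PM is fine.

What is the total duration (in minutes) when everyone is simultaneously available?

Xiulan in UTC: 09:45-11:15, 11:25-17:05, 19:20-19:50 (add 4h to convert from UTC-4).
Kira in UTC: 07:15-10:15.
Leo in UTC: 07:05-08:00, 11:35-13:15, 14:05-15:45, 18:55-19:45.
Tara in UTC: 15:30-19:25 (add 4h to convert from UTC-4).
Xiulan ∩ Kira: 09:45-10:15.
Xiulan ∩ Kira ∩ Leo: ∅.
Xiulan ∩ Kira ∩ Leo ∩ Tara: ∅.
There is no time when everyone is free.
There is no common window, so the total is 0 minutes.

0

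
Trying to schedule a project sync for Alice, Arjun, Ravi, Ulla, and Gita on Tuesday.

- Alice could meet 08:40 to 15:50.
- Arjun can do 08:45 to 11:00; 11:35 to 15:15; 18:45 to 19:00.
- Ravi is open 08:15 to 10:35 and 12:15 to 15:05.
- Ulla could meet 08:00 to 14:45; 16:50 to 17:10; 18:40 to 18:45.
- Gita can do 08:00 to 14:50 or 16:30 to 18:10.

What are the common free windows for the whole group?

Alice ∩ Arjun: 08:45-11:00, 11:35-15:15.
Alice ∩ Arjun ∩ Ravi: 08:45-10:35, 12:15-15:05.
Alice ∩ Arjun ∩ Ravi ∩ Ulla: 08:45-10:35, 12:15-14:45.
Alice ∩ Arjun ∩ Ravi ∩ Ulla ∩ Gita: 08:45-10:35, 12:15-14:45.

08:45-10:35, 12:15-14:45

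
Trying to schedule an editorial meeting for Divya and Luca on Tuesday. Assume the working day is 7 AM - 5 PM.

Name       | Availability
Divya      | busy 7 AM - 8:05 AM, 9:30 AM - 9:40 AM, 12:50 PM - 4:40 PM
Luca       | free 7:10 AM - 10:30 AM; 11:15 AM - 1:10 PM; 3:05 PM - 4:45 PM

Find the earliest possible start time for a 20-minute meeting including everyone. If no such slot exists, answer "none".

Divya free: 08:05-09:30, 09:40-12:50, 16:40-17:00 (invert busy blocks within the working day).
Luca free: 07:10-10:30, 11:15-13:10, 15:05-16:45.
Divya ∩ Luca: 08:05-09:30, 09:40-10:30, 11:15-12:50, 16:40-16:45.
The first common window of at least 20 minutes is 08:05-09:30, so the earliest start is 08:05.

08:05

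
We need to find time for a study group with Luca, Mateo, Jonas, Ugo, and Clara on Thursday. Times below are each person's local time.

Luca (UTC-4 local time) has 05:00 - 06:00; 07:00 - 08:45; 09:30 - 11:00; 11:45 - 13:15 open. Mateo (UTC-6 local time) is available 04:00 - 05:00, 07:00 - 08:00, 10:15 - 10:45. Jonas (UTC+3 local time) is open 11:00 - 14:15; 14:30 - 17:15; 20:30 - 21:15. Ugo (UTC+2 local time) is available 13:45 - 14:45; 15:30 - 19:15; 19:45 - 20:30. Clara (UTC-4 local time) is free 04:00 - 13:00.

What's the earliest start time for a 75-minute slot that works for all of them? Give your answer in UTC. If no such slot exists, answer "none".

none

Luca in UTC: 09:00-10:00, 11:00-12:45, 13:30-15:00, 15:45-17:15 (add 4h to convert from UTC-4).
Mateo in UTC: 10:00-11:00, 13:00-14:00, 16:15-16:45 (add 6h to convert from UTC-6).
Jonas in UTC: 08:00-11:15, 11:30-14:15, 17:30-18:15 (subtract 3h to convert from UTC+3).
Ugo in UTC: 11:45-12:45, 13:30-17:15, 17:45-18:30 (subtract 2h to convert from UTC+2).
Clara in UTC: 08:00-17:00 (add 4h to convert from UTC-4).
Luca ∩ Mateo: 13:30-14:00, 16:15-16:45.
Luca ∩ Mateo ∩ Jonas: 13:30-14:00.
Luca ∩ Mateo ∩ Jonas ∩ Ugo: 13:30-14:00.
Luca ∩ Mateo ∩ Jonas ∩ Ugo ∩ Clara: 13:30-14:00.
No common window is at least 75 minutes long.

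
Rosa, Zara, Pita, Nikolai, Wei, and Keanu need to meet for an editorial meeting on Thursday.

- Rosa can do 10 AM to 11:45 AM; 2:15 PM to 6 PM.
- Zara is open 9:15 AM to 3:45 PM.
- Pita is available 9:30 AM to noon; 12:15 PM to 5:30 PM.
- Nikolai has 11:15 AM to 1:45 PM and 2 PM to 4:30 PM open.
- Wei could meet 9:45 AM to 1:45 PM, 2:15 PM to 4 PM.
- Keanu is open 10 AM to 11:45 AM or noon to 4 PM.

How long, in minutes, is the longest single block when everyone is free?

90

Rosa ∩ Zara: 10:00-11:45, 14:15-15:45.
Rosa ∩ Zara ∩ Pita: 10:00-11:45, 14:15-15:45.
Rosa ∩ Zara ∩ Pita ∩ Nikolai: 11:15-11:45, 14:15-15:45.
Rosa ∩ Zara ∩ Pita ∩ Nikolai ∩ Wei: 11:15-11:45, 14:15-15:45.
Rosa ∩ Zara ∩ Pita ∩ Nikolai ∩ Wei ∩ Keanu: 11:15-11:45, 14:15-15:45.
Those are the intersection windows.
The longest is 14:15-15:45 at 90 minutes.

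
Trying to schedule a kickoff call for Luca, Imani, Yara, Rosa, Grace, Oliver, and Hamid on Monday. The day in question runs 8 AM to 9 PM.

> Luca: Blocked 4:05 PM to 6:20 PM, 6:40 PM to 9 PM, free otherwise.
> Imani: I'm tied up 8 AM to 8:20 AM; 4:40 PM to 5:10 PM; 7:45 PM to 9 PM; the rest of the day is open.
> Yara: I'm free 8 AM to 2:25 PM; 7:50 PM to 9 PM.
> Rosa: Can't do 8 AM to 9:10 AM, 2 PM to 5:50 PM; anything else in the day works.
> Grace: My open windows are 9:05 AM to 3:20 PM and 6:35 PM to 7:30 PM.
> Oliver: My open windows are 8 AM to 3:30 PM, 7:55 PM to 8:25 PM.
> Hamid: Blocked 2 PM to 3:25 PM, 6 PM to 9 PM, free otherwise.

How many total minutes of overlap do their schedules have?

290

Luca free: 08:00-16:05, 18:20-18:40 (invert busy blocks within the working day).
Imani free: 08:20-16:40, 17:10-19:45 (invert busy blocks within the working day).
Yara free: 08:00-14:25, 19:50-21:00.
Rosa free: 09:10-14:00, 17:50-21:00 (invert busy blocks within the working day).
Grace free: 09:05-15:20, 18:35-19:30.
Oliver free: 08:00-15:30, 19:55-20:25.
Hamid free: 08:00-14:00, 15:25-18:00 (invert busy blocks within the working day).
Luca ∩ Imani: 08:20-16:05, 18:20-18:40.
Luca ∩ Imani ∩ Yara: 08:20-14:25.
Luca ∩ Imani ∩ Yara ∩ Rosa: 09:10-14:00.
Luca ∩ Imani ∩ Yara ∩ Rosa ∩ Grace: 09:10-14:00.
Luca ∩ Imani ∩ Yara ∩ Rosa ∩ Grace ∩ Oliver: 09:10-14:00.
Luca ∩ Imani ∩ Yara ∩ Rosa ∩ Grace ∩ Oliver ∩ Hamid: 09:10-14:00.
That's a single block of 290 minutes.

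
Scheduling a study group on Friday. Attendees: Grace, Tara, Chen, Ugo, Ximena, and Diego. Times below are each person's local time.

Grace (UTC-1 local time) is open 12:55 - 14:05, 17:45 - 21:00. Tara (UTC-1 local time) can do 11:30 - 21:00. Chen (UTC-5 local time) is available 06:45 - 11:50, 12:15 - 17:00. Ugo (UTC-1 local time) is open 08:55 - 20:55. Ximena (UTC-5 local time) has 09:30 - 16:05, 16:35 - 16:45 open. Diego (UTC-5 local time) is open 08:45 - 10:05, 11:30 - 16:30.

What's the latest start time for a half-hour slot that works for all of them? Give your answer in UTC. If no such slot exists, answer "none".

Grace in UTC: 13:55-15:05, 18:45-22:00 (add 1h to convert from UTC-1).
Tara in UTC: 12:30-22:00 (add 1h to convert from UTC-1).
Chen in UTC: 11:45-16:50, 17:15-22:00 (add 5h to convert from UTC-5).
Ugo in UTC: 09:55-21:55 (add 1h to convert from UTC-1).
Ximena in UTC: 14:30-21:05, 21:35-21:45 (add 5h to convert from UTC-5).
Diego in UTC: 13:45-15:05, 16:30-21:30 (add 5h to convert from UTC-5).
Grace ∩ Tara: 13:55-15:05, 18:45-22:00.
Grace ∩ Tara ∩ Chen: 13:55-15:05, 18:45-22:00.
Grace ∩ Tara ∩ Chen ∩ Ugo: 13:55-15:05, 18:45-21:55.
Grace ∩ Tara ∩ Chen ∩ Ugo ∩ Ximena: 14:30-15:05, 18:45-21:05, 21:35-21:45.
Grace ∩ Tara ∩ Chen ∩ Ugo ∩ Ximena ∩ Diego: 14:30-15:05, 18:45-21:05.
Those are the intersection windows.
The last common window of at least 30 minutes is 18:45-21:05; a 30-minute meeting can start as late as 20:35 and still end by 21:05.

20:35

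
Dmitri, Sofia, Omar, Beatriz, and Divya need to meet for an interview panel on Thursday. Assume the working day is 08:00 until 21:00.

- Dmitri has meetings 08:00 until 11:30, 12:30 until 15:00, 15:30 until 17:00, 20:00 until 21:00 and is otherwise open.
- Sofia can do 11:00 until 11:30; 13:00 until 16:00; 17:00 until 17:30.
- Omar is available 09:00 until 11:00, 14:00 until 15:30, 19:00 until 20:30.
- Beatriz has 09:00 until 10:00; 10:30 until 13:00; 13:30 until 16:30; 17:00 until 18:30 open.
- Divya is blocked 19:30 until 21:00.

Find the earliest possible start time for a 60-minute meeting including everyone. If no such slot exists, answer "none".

Dmitri free: 11:30-12:30, 15:00-15:30, 17:00-20:00 (invert busy blocks within the working day).
Sofia free: 11:00-11:30, 13:00-16:00, 17:00-17:30.
Omar free: 09:00-11:00, 14:00-15:30, 19:00-20:30.
Beatriz free: 09:00-10:00, 10:30-13:00, 13:30-16:30, 17:00-18:30.
Divya free: 08:00-19:30 (invert busy blocks within the working day).
Dmitri ∩ Sofia: 15:00-15:30, 17:00-17:30.
Dmitri ∩ Sofia ∩ Omar: 15:00-15:30.
Dmitri ∩ Sofia ∩ Omar ∩ Beatriz: 15:00-15:30.
Dmitri ∩ Sofia ∩ Omar ∩ Beatriz ∩ Divya: 15:00-15:30.
So the common availability across everyone is 15:00-15:30.
No common window is at least 60 minutes long.

none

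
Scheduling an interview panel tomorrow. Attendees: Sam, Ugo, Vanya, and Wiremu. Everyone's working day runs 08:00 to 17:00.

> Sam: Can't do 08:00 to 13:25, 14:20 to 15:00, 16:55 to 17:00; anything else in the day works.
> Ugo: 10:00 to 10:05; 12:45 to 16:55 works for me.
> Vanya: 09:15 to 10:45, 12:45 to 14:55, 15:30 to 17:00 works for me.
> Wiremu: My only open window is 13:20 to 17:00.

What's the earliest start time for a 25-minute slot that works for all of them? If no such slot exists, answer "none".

Sam free: 13:25-14:20, 15:00-16:55 (invert busy blocks within the working day).
Ugo free: 10:00-10:05, 12:45-16:55.
Vanya free: 09:15-10:45, 12:45-14:55, 15:30-17:00.
Wiremu free: 13:20-17:00.
Sam ∩ Ugo: 13:25-14:20, 15:00-16:55.
Sam ∩ Ugo ∩ Vanya: 13:25-14:20, 15:30-16:55.
Sam ∩ Ugo ∩ Vanya ∩ Wiremu: 13:25-14:20, 15:30-16:55.
The first common window of at least 25 minutes is 13:25-14:20, so the earliest start is 13:25.

13:25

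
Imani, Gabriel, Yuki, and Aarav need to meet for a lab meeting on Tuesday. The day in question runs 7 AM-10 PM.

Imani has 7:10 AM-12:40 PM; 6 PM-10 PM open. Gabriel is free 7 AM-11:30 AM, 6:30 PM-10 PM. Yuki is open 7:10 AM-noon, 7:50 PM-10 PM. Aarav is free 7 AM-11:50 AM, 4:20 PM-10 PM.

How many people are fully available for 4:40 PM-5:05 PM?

1

Aarav can make the full 16:40-17:05 slot — that's 1.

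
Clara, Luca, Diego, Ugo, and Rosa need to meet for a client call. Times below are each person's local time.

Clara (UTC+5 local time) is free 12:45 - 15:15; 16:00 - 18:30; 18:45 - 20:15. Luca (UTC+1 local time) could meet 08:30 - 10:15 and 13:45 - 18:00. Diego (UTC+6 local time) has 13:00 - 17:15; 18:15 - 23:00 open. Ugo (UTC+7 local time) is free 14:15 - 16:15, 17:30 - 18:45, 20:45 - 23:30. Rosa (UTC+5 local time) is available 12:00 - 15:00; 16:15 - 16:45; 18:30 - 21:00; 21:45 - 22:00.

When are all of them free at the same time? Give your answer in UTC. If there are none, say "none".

Clara in UTC: 07:45-10:15, 11:00-13:30, 13:45-15:15 (subtract 5h to convert from UTC+5).
Luca in UTC: 07:30-09:15, 12:45-17:00 (subtract 1h to convert from UTC+1).
Diego in UTC: 07:00-11:15, 12:15-17:00 (subtract 6h to convert from UTC+6).
Ugo in UTC: 07:15-09:15, 10:30-11:45, 13:45-16:30 (subtract 7h to convert from UTC+7).
Rosa in UTC: 07:00-10:00, 11:15-11:45, 13:30-16:00, 16:45-17:00 (subtract 5h to convert from UTC+5).
Clara ∩ Luca: 07:45-09:15, 12:45-13:30, 13:45-15:15.
Clara ∩ Luca ∩ Diego: 07:45-09:15, 12:45-13:30, 13:45-15:15.
Clara ∩ Luca ∩ Diego ∩ Ugo: 07:45-09:15, 13:45-15:15.
Clara ∩ Luca ∩ Diego ∩ Ugo ∩ Rosa: 07:45-09:15, 13:45-15:15.

07:45-09:15, 13:45-15:15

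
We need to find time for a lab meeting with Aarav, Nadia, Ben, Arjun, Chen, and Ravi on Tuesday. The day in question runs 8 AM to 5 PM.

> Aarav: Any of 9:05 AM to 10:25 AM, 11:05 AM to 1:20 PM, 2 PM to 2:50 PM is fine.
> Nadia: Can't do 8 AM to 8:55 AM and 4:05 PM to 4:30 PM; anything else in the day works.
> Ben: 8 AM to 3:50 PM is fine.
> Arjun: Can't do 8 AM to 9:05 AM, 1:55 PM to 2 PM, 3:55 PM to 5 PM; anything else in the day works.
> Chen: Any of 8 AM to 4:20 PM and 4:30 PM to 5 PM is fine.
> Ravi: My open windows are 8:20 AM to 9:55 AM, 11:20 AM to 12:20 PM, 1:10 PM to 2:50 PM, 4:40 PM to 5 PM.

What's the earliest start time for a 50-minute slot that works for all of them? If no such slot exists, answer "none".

09:05

Aarav free: 09:05-10:25, 11:05-13:20, 14:00-14:50.
Nadia free: 08:55-16:05, 16:30-17:00 (invert busy blocks within the working day).
Ben free: 08:00-15:50.
Arjun free: 09:05-13:55, 14:00-15:55 (invert busy blocks within the working day).
Chen free: 08:00-16:20, 16:30-17:00.
Ravi free: 08:20-09:55, 11:20-12:20, 13:10-14:50, 16:40-17:00.
Aarav ∩ Nadia: 09:05-10:25, 11:05-13:20, 14:00-14:50.
Aarav ∩ Nadia ∩ Ben: 09:05-10:25, 11:05-13:20, 14:00-14:50.
Aarav ∩ Nadia ∩ Ben ∩ Arjun: 09:05-10:25, 11:05-13:20, 14:00-14:50.
Aarav ∩ Nadia ∩ Ben ∩ Arjun ∩ Chen: 09:05-10:25, 11:05-13:20, 14:00-14:50.
Aarav ∩ Nadia ∩ Ben ∩ Arjun ∩ Chen ∩ Ravi: 09:05-09:55, 11:20-12:20, 13:10-13:20, 14:00-14:50.
The first common window of at least 50 minutes is 09:05-09:55, so the earliest start is 09:05.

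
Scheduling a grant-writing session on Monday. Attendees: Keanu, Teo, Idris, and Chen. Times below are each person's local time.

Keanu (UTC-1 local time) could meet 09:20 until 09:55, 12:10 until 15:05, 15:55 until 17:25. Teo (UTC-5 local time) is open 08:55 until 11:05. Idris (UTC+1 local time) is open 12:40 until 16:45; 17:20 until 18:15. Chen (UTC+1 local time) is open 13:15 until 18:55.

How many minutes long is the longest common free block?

110

Keanu in UTC: 10:20-10:55, 13:10-16:05, 16:55-18:25 (add 1h to convert from UTC-1).
Teo in UTC: 13:55-16:05 (add 5h to convert from UTC-5).
Idris in UTC: 11:40-15:45, 16:20-17:15 (subtract 1h to convert from UTC+1).
Chen in UTC: 12:15-17:55 (subtract 1h to convert from UTC+1).
Keanu ∩ Teo: 13:55-16:05.
Keanu ∩ Teo ∩ Idris: 13:55-15:45.
Keanu ∩ Teo ∩ Idris ∩ Chen: 13:55-15:45.
So the common availability across everyone is 13:55-15:45.
The longest is 13:55-15:45 at 110 minutes.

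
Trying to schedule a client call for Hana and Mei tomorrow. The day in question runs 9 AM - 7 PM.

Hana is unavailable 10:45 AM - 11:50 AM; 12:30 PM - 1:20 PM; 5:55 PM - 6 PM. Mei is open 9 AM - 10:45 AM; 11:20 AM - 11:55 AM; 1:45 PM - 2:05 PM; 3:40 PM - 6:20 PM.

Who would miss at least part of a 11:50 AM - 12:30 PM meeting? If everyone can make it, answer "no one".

Mei

Hana free: 09:00-10:45, 11:50-12:30, 13:20-17:55, 18:00-19:00 (invert busy blocks within the working day).
Mei free: 09:00-10:45, 11:20-11:55, 13:45-14:05, 15:40-18:20.
Hana: free for 11:50-12:30. Mei: not fully free for 11:50-12:30.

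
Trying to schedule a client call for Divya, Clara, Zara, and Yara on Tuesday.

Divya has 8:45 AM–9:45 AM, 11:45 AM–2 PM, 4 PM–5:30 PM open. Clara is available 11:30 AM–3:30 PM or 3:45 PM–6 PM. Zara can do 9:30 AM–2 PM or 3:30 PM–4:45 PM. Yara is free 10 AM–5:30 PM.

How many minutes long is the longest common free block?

135

Divya ∩ Clara: 11:45-14:00, 16:00-17:30.
Divya ∩ Clara ∩ Zara: 11:45-14:00, 16:00-16:45.
Divya ∩ Clara ∩ Zara ∩ Yara: 11:45-14:00, 16:00-16:45.
The longest is 11:45-14:00 at 135 minutes.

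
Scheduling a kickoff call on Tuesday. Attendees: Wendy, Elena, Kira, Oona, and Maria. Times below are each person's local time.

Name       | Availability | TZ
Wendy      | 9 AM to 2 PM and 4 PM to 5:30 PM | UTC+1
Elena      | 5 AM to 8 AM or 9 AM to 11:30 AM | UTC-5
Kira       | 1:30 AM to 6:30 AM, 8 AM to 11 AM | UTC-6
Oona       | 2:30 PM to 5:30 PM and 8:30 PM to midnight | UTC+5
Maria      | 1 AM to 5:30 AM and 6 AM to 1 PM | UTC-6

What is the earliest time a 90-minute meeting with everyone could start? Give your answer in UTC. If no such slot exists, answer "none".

Wendy in UTC: 08:00-13:00, 15:00-16:30 (subtract 1h to convert from UTC+1).
Elena in UTC: 10:00-13:00, 14:00-16:30 (add 5h to convert from UTC-5).
Kira in UTC: 07:30-12:30, 14:00-17:00 (add 6h to convert from UTC-6).
Oona in UTC: 09:30-12:30, 15:30-19:00 (subtract 5h to convert from UTC+5).
Maria in UTC: 07:00-11:30, 12:00-19:00 (add 6h to convert from UTC-6).
Wendy ∩ Elena: 10:00-13:00, 15:00-16:30.
Wendy ∩ Elena ∩ Kira: 10:00-12:30, 15:00-16:30.
Wendy ∩ Elena ∩ Kira ∩ Oona: 10:00-12:30, 15:30-16:30.
Wendy ∩ Elena ∩ Kira ∩ Oona ∩ Maria: 10:00-11:30, 12:00-12:30, 15:30-16:30.
So the common availability across everyone is 10:00-11:30, 12:00-12:30, 15:30-16:30.
The first common window of at least 90 minutes is 10:00-11:30, so the earliest start is 10:00.

10:00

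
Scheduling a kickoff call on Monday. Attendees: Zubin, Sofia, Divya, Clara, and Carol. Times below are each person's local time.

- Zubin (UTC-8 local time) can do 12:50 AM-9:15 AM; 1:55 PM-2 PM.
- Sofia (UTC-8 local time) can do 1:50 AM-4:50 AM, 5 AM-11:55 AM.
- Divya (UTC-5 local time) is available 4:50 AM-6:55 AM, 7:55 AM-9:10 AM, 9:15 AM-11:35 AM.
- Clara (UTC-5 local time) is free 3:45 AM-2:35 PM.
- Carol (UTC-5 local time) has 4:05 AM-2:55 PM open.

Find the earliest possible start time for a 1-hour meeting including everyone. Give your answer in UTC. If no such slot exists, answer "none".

Zubin in UTC: 08:50-17:15, 21:55-22:00 (add 8h to convert from UTC-8).
Sofia in UTC: 09:50-12:50, 13:00-19:55 (add 8h to convert from UTC-8).
Divya in UTC: 09:50-11:55, 12:55-14:10, 14:15-16:35 (add 5h to convert from UTC-5).
Clara in UTC: 08:45-19:35 (add 5h to convert from UTC-5).
Carol in UTC: 09:05-19:55 (add 5h to convert from UTC-5).
Zubin ∩ Sofia: 09:50-12:50, 13:00-17:15.
Zubin ∩ Sofia ∩ Divya: 09:50-11:55, 13:00-14:10, 14:15-16:35.
Zubin ∩ Sofia ∩ Divya ∩ Clara: 09:50-11:55, 13:00-14:10, 14:15-16:35.
Zubin ∩ Sofia ∩ Divya ∩ Clara ∩ Carol: 09:50-11:55, 13:00-14:10, 14:15-16:35.
The first common window of at least 60 minutes is 09:50-11:55, so the earliest start is 09:50.

09:50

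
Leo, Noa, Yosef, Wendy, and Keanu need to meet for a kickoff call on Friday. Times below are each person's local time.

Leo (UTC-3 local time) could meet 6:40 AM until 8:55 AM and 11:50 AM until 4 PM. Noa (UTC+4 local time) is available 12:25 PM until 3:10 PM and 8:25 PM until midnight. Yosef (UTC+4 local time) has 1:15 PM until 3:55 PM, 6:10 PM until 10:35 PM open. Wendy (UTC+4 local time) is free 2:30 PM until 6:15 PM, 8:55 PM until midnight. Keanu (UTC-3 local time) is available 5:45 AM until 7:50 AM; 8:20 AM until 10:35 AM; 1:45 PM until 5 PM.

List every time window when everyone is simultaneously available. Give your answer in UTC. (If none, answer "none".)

Leo in UTC: 09:40-11:55, 14:50-19:00 (add 3h to convert from UTC-3).
Noa in UTC: 08:25-11:10, 16:25-20:00 (subtract 4h to convert from UTC+4).
Yosef in UTC: 09:15-11:55, 14:10-18:35 (subtract 4h to convert from UTC+4).
Wendy in UTC: 10:30-14:15, 16:55-20:00 (subtract 4h to convert from UTC+4).
Keanu in UTC: 08:45-10:50, 11:20-13:35, 16:45-20:00 (add 3h to convert from UTC-3).
Leo ∩ Noa: 09:40-11:10, 16:25-19:00.
Leo ∩ Noa ∩ Yosef: 09:40-11:10, 16:25-18:35.
Leo ∩ Noa ∩ Yosef ∩ Wendy: 10:30-11:10, 16:55-18:35.
Leo ∩ Noa ∩ Yosef ∩ Wendy ∩ Keanu: 10:30-10:50, 16:55-18:35.

10:30-10:50, 16:55-18:35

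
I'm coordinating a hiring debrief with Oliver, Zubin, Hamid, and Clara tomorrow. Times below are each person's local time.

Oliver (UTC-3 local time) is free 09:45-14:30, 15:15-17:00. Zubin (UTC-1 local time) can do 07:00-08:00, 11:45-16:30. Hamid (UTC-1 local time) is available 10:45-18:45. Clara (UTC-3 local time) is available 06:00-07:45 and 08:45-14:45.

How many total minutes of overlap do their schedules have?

285

Oliver in UTC: 12:45-17:30, 18:15-20:00 (add 3h to convert from UTC-3).
Zubin in UTC: 08:00-09:00, 12:45-17:30 (add 1h to convert from UTC-1).
Hamid in UTC: 11:45-19:45 (add 1h to convert from UTC-1).
Clara in UTC: 09:00-10:45, 11:45-17:45 (add 3h to convert from UTC-3).
Oliver ∩ Zubin: 12:45-17:30.
Oliver ∩ Zubin ∩ Hamid: 12:45-17:30.
Oliver ∩ Zubin ∩ Hamid ∩ Clara: 12:45-17:30.
That's a single block of 285 minutes.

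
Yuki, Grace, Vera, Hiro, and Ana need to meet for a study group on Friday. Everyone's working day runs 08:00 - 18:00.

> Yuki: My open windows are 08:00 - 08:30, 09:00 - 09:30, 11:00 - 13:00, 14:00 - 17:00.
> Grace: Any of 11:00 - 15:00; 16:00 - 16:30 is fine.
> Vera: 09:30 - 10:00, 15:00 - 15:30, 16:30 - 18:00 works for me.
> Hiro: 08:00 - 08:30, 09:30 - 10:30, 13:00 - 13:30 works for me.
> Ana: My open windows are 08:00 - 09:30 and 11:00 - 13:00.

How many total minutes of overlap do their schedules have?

Yuki ∩ Grace: 11:00-13:00, 14:00-15:00, 16:00-16:30.
Yuki ∩ Grace ∩ Vera: ∅.
Yuki ∩ Grace ∩ Vera ∩ Hiro: ∅.
Yuki ∩ Grace ∩ Vera ∩ Hiro ∩ Ana: ∅.
There is no time when everyone is free.
There is no common window, so the total is 0 minutes.

0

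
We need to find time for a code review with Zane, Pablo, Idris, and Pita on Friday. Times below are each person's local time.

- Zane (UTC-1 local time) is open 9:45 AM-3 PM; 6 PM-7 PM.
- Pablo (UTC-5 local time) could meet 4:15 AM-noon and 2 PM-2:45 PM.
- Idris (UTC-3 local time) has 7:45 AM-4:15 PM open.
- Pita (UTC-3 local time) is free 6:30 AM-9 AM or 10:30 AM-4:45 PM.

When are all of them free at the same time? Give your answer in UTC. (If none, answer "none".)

10:45-12:00, 13:30-16:00, 19:00-19:15

Zane in UTC: 10:45-16:00, 19:00-20:00 (add 1h to convert from UTC-1).
Pablo in UTC: 09:15-17:00, 19:00-19:45 (add 5h to convert from UTC-5).
Idris in UTC: 10:45-19:15 (add 3h to convert from UTC-3).
Pita in UTC: 09:30-12:00, 13:30-19:45 (add 3h to convert from UTC-3).
Zane ∩ Pablo: 10:45-16:00, 19:00-19:45.
Zane ∩ Pablo ∩ Idris: 10:45-16:00, 19:00-19:15.
Zane ∩ Pablo ∩ Idris ∩ Pita: 10:45-12:00, 13:30-16:00, 19:00-19:15.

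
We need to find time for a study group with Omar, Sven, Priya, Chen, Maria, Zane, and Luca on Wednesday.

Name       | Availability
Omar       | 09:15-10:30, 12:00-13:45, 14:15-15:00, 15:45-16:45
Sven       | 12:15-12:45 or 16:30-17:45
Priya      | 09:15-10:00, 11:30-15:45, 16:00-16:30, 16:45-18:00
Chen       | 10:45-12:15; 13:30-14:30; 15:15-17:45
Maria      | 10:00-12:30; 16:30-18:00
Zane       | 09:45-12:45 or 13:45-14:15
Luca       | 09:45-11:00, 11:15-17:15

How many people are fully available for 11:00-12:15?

Chen, Maria, and Zane can make the full 11:00-12:15 slot — that's 3.

3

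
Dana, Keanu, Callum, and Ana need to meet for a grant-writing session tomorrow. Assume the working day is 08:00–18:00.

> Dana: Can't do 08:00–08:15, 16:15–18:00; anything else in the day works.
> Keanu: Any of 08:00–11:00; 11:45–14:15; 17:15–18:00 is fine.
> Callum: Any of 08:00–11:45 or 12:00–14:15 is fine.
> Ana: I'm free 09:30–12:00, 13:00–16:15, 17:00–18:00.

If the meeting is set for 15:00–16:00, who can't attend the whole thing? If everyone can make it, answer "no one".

Dana free: 08:15-16:15 (invert busy blocks within the working day).
Keanu free: 08:00-11:00, 11:45-14:15, 17:15-18:00.
Callum free: 08:00-11:45, 12:00-14:15.
Ana free: 09:30-12:00, 13:00-16:15, 17:00-18:00.
Dana: free for 15:00-16:00. Keanu: not fully free for 15:00-16:00. Callum: not fully free for 15:00-16:00. Ana: free for 15:00-16:00.

Callum, Keanu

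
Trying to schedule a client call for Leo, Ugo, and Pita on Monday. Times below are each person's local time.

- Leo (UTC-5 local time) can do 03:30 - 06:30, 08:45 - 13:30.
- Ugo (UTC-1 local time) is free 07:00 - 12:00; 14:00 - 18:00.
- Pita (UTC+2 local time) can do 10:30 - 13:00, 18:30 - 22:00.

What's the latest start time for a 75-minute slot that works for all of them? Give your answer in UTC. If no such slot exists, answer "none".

17:15

Leo in UTC: 08:30-11:30, 13:45-18:30 (add 5h to convert from UTC-5).
Ugo in UTC: 08:00-13:00, 15:00-19:00 (add 1h to convert from UTC-1).
Pita in UTC: 08:30-11:00, 16:30-20:00 (subtract 2h to convert from UTC+2).
Leo ∩ Ugo: 08:30-11:30, 15:00-18:30.
Leo ∩ Ugo ∩ Pita: 08:30-11:00, 16:30-18:30.
Those are the intersection windows.
The last common window of at least 75 minutes is 16:30-18:30; a 75-minute meeting can start as late as 17:15 and still end by 18:30.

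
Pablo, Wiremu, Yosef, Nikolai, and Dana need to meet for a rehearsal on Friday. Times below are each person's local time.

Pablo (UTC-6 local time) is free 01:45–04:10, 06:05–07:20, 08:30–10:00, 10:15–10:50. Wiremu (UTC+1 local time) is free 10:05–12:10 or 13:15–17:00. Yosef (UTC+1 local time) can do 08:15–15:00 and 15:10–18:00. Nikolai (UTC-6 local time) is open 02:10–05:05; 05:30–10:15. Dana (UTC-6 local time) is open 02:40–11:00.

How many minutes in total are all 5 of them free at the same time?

220

Pablo in UTC: 07:45-10:10, 12:05-13:20, 14:30-16:00, 16:15-16:50 (add 6h to convert from UTC-6).
Wiremu in UTC: 09:05-11:10, 12:15-16:00 (subtract 1h to convert from UTC+1).
Yosef in UTC: 07:15-14:00, 14:10-17:00 (subtract 1h to convert from UTC+1).
Nikolai in UTC: 08:10-11:05, 11:30-16:15 (add 6h to convert from UTC-6).
Dana in UTC: 08:40-17:00 (add 6h to convert from UTC-6).
Pablo ∩ Wiremu: 09:05-10:10, 12:15-13:20, 14:30-16:00.
Pablo ∩ Wiremu ∩ Yosef: 09:05-10:10, 12:15-13:20, 14:30-16:00.
Pablo ∩ Wiremu ∩ Yosef ∩ Nikolai: 09:05-10:10, 12:15-13:20, 14:30-16:00.
Pablo ∩ Wiremu ∩ Yosef ∩ Nikolai ∩ Dana: 09:05-10:10, 12:15-13:20, 14:30-16:00.
Summing the common windows: 65 + 65 + 90 = 220 minutes.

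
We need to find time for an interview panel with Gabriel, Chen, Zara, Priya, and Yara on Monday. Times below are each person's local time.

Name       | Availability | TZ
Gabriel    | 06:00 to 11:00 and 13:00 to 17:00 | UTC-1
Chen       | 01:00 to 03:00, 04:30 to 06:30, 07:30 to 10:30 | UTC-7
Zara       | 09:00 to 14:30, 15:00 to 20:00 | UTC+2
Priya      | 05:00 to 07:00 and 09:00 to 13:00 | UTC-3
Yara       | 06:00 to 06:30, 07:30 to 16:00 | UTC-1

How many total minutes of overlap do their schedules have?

Gabriel in UTC: 07:00-12:00, 14:00-18:00 (add 1h to convert from UTC-1).
Chen in UTC: 08:00-10:00, 11:30-13:30, 14:30-17:30 (add 7h to convert from UTC-7).
Zara in UTC: 07:00-12:30, 13:00-18:00 (subtract 2h to convert from UTC+2).
Priya in UTC: 08:00-10:00, 12:00-16:00 (add 3h to convert from UTC-3).
Yara in UTC: 07:00-07:30, 08:30-17:00 (add 1h to convert from UTC-1).
Gabriel ∩ Chen: 08:00-10:00, 11:30-12:00, 14:30-17:30.
Gabriel ∩ Chen ∩ Zara: 08:00-10:00, 11:30-12:00, 14:30-17:30.
Gabriel ∩ Chen ∩ Zara ∩ Priya: 08:00-10:00, 14:30-16:00.
Gabriel ∩ Chen ∩ Zara ∩ Priya ∩ Yara: 08:30-10:00, 14:30-16:00.
Summing the common windows: 90 + 90 = 180 minutes.

180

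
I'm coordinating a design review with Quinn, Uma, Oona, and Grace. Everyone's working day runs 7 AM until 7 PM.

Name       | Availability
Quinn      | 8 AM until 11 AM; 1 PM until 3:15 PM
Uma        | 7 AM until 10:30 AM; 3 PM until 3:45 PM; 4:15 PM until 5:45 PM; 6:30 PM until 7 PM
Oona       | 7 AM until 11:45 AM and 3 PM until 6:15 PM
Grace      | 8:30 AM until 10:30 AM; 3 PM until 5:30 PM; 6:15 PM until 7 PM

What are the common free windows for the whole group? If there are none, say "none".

08:30-10:30, 15:00-15:15

Quinn ∩ Uma: 08:00-10:30, 15:00-15:15.
Quinn ∩ Uma ∩ Oona: 08:00-10:30, 15:00-15:15.
Quinn ∩ Uma ∩ Oona ∩ Grace: 08:30-10:30, 15:00-15:15.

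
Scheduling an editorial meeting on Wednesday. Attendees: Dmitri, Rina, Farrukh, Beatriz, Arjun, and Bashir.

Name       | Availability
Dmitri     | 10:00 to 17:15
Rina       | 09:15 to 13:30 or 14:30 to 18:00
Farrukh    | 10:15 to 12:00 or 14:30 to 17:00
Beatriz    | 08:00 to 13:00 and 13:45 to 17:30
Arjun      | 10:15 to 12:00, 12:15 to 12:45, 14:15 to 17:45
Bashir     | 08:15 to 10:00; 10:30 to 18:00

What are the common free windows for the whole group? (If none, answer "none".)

Dmitri ∩ Rina: 10:00-13:30, 14:30-17:15.
Dmitri ∩ Rina ∩ Farrukh: 10:15-12:00, 14:30-17:00.
Dmitri ∩ Rina ∩ Farrukh ∩ Beatriz: 10:15-12:00, 14:30-17:00.
Dmitri ∩ Rina ∩ Farrukh ∩ Beatriz ∩ Arjun: 10:15-12:00, 14:30-17:00.
Dmitri ∩ Rina ∩ Farrukh ∩ Beatriz ∩ Arjun ∩ Bashir: 10:30-12:00, 14:30-17:00.
Those are the intersection windows.

10:30-12:00, 14:30-17:00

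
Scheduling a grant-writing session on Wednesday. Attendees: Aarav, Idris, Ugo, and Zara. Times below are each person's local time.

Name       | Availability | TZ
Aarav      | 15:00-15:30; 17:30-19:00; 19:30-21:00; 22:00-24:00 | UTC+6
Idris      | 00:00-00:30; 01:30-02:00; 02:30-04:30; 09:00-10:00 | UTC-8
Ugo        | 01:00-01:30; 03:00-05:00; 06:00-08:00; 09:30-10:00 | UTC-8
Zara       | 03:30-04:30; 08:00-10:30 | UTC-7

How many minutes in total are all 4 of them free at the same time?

0

Aarav in UTC: 09:00-09:30, 11:30-13:00, 13:30-15:00, 16:00-18:00 (subtract 6h to convert from UTC+6).
Idris in UTC: 08:00-08:30, 09:30-10:00, 10:30-12:30, 17:00-18:00 (add 8h to convert from UTC-8).
Ugo in UTC: 09:00-09:30, 11:00-13:00, 14:00-16:00, 17:30-18:00 (add 8h to convert from UTC-8).
Zara in UTC: 10:30-11:30, 15:00-17:30 (add 7h to convert from UTC-7).
Aarav ∩ Idris: 11:30-12:30, 17:00-18:00.
Aarav ∩ Idris ∩ Ugo: 11:30-12:30, 17:30-18:00.
Aarav ∩ Idris ∩ Ugo ∩ Zara: ∅.
There is no time when everyone is free.
There is no common window, so the total is 0 minutes.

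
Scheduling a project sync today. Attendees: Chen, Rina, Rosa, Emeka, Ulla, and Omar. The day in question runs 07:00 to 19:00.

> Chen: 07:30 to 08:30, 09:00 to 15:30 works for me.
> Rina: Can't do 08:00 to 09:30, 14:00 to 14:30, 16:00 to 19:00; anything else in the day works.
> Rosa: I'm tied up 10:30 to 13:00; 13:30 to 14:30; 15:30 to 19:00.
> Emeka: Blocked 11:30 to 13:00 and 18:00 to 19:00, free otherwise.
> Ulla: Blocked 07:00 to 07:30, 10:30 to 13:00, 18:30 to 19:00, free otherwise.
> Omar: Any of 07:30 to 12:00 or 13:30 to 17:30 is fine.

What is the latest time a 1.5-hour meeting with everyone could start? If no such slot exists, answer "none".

none

Chen free: 07:30-08:30, 09:00-15:30.
Rina free: 07:00-08:00, 09:30-14:00, 14:30-16:00 (invert busy blocks within the working day).
Rosa free: 07:00-10:30, 13:00-13:30, 14:30-15:30 (invert busy blocks within the working day).
Emeka free: 07:00-11:30, 13:00-18:00 (invert busy blocks within the working day).
Ulla free: 07:30-10:30, 13:00-18:30 (invert busy blocks within the working day).
Omar free: 07:30-12:00, 13:30-17:30.
Chen ∩ Rina: 07:30-08:00, 09:30-14:00, 14:30-15:30.
Chen ∩ Rina ∩ Rosa: 07:30-08:00, 09:30-10:30, 13:00-13:30, 14:30-15:30.
Chen ∩ Rina ∩ Rosa ∩ Emeka: 07:30-08:00, 09:30-10:30, 13:00-13:30, 14:30-15:30.
Chen ∩ Rina ∩ Rosa ∩ Emeka ∩ Ulla: 07:30-08:00, 09:30-10:30, 13:00-13:30, 14:30-15:30.
Chen ∩ Rina ∩ Rosa ∩ Emeka ∩ Ulla ∩ Omar: 07:30-08:00, 09:30-10:30, 14:30-15:30.
Those are the intersection windows.
No common window is at least 90 minutes long.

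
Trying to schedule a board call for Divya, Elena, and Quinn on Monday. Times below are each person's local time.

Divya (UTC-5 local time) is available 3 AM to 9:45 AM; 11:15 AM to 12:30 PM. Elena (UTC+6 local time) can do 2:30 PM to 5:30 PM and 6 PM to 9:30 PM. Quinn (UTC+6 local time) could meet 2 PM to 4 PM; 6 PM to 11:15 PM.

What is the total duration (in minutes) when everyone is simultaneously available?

Divya in UTC: 08:00-14:45, 16:15-17:30 (add 5h to convert from UTC-5).
Elena in UTC: 08:30-11:30, 12:00-15:30 (subtract 6h to convert from UTC+6).
Quinn in UTC: 08:00-10:00, 12:00-17:15 (subtract 6h to convert from UTC+6).
Divya ∩ Elena: 08:30-11:30, 12:00-14:45.
Divya ∩ Elena ∩ Quinn: 08:30-10:00, 12:00-14:45.
Summing the common windows: 90 + 165 = 255 minutes.

255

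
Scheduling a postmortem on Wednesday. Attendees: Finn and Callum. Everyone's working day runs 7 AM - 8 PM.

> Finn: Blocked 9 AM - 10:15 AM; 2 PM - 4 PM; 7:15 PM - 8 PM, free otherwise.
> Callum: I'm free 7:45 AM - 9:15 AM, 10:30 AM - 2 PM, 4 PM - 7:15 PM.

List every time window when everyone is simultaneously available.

07:45-09:00, 10:30-14:00, 16:00-19:15

Finn free: 07:00-09:00, 10:15-14:00, 16:00-19:15 (invert busy blocks within the working day).
Callum free: 07:45-09:15, 10:30-14:00, 16:00-19:15.
Finn ∩ Callum: 07:45-09:00, 10:30-14:00, 16:00-19:15.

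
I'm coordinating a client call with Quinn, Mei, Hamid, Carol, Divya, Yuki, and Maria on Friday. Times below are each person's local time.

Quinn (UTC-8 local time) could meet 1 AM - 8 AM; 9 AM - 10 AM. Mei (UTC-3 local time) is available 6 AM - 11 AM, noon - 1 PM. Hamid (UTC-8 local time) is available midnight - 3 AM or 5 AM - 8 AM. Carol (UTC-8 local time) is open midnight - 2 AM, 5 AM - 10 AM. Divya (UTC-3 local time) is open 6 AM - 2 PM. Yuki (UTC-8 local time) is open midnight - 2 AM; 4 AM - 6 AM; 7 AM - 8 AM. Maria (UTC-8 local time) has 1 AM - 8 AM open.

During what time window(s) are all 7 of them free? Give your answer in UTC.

09:00-10:00, 13:00-14:00, 15:00-16:00

Quinn in UTC: 09:00-16:00, 17:00-18:00 (add 8h to convert from UTC-8).
Mei in UTC: 09:00-14:00, 15:00-16:00 (add 3h to convert from UTC-3).
Hamid in UTC: 08:00-11:00, 13:00-16:00 (add 8h to convert from UTC-8).
Carol in UTC: 08:00-10:00, 13:00-18:00 (add 8h to convert from UTC-8).
Divya in UTC: 09:00-17:00 (add 3h to convert from UTC-3).
Yuki in UTC: 08:00-10:00, 12:00-14:00, 15:00-16:00 (add 8h to convert from UTC-8).
Maria in UTC: 09:00-16:00 (add 8h to convert from UTC-8).
Quinn ∩ Mei: 09:00-14:00, 15:00-16:00.
Quinn ∩ Mei ∩ Hamid: 09:00-11:00, 13:00-14:00, 15:00-16:00.
Quinn ∩ Mei ∩ Hamid ∩ Carol: 09:00-10:00, 13:00-14:00, 15:00-16:00.
Quinn ∩ Mei ∩ Hamid ∩ Carol ∩ Divya: 09:00-10:00, 13:00-14:00, 15:00-16:00.
Quinn ∩ Mei ∩ Hamid ∩ Carol ∩ Divya ∩ Yuki: 09:00-10:00, 13:00-14:00, 15:00-16:00.
Quinn ∩ Mei ∩ Hamid ∩ Carol ∩ Divya ∩ Yuki ∩ Maria: 09:00-10:00, 13:00-14:00, 15:00-16:00.
Those are the intersection windows.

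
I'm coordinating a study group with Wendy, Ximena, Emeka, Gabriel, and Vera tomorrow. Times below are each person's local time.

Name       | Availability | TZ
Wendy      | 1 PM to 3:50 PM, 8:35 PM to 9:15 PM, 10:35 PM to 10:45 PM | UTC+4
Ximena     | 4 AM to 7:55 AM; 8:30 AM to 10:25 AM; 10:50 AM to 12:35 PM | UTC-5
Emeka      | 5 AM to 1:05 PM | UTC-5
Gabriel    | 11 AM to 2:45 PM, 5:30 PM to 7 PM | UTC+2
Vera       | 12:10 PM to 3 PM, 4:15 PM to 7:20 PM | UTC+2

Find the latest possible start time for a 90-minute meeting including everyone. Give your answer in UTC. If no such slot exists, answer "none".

Wendy in UTC: 09:00-11:50, 16:35-17:15, 18:35-18:45 (subtract 4h to convert from UTC+4).
Ximena in UTC: 09:00-12:55, 13:30-15:25, 15:50-17:35 (add 5h to convert from UTC-5).
Emeka in UTC: 10:00-18:05 (add 5h to convert from UTC-5).
Gabriel in UTC: 09:00-12:45, 15:30-17:00 (subtract 2h to convert from UTC+2).
Vera in UTC: 10:10-13:00, 14:15-17:20 (subtract 2h to convert from UTC+2).
Wendy ∩ Ximena: 09:00-11:50, 16:35-17:15.
Wendy ∩ Ximena ∩ Emeka: 10:00-11:50, 16:35-17:15.
Wendy ∩ Ximena ∩ Emeka ∩ Gabriel: 10:00-11:50, 16:35-17:00.
Wendy ∩ Ximena ∩ Emeka ∩ Gabriel ∩ Vera: 10:10-11:50, 16:35-17:00.
The last common window of at least 90 minutes is 10:10-11:50; a 90-minute meeting can start as late as 10:20 and still end by 11:50.

10:20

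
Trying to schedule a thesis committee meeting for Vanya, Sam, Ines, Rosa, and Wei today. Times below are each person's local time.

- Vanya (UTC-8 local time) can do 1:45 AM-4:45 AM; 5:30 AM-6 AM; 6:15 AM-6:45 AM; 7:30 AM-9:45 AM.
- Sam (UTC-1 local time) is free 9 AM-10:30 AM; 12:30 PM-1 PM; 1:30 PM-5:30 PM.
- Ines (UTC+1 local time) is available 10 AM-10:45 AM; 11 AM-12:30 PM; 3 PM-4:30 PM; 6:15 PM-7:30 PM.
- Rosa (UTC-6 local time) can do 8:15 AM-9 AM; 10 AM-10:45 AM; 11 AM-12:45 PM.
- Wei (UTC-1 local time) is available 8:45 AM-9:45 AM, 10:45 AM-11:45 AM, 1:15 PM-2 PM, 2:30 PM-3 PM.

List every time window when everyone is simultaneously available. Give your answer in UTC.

14:30-14:45

Vanya in UTC: 09:45-12:45, 13:30-14:00, 14:15-14:45, 15:30-17:45 (add 8h to convert from UTC-8).
Sam in UTC: 10:00-11:30, 13:30-14:00, 14:30-18:30 (add 1h to convert from UTC-1).
Ines in UTC: 09:00-09:45, 10:00-11:30, 14:00-15:30, 17:15-18:30 (subtract 1h to convert from UTC+1).
Rosa in UTC: 14:15-15:00, 16:00-16:45, 17:00-18:45 (add 6h to convert from UTC-6).
Wei in UTC: 09:45-10:45, 11:45-12:45, 14:15-15:00, 15:30-16:00 (add 1h to convert from UTC-1).
Vanya ∩ Sam: 10:00-11:30, 13:30-14:00, 14:30-14:45, 15:30-17:45.
Vanya ∩ Sam ∩ Ines: 10:00-11:30, 14:30-14:45, 17:15-17:45.
Vanya ∩ Sam ∩ Ines ∩ Rosa: 14:30-14:45, 17:15-17:45.
Vanya ∩ Sam ∩ Ines ∩ Rosa ∩ Wei: 14:30-14:45.
So the common availability across everyone is 14:30-14:45.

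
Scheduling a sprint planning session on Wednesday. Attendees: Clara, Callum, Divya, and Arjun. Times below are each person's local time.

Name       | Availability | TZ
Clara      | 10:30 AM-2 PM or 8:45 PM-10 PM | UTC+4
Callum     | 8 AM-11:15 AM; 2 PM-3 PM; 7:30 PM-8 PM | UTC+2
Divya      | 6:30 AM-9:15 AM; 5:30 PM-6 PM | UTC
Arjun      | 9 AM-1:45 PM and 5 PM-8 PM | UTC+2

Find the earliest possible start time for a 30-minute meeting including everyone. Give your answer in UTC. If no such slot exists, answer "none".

Clara in UTC: 06:30-10:00, 16:45-18:00 (subtract 4h to convert from UTC+4).
Callum in UTC: 06:00-09:15, 12:00-13:00, 17:30-18:00 (subtract 2h to convert from UTC+2).
Divya in UTC: 06:30-09:15, 17:30-18:00.
Arjun in UTC: 07:00-11:45, 15:00-18:00 (subtract 2h to convert from UTC+2).
Clara ∩ Callum: 06:30-09:15, 17:30-18:00.
Clara ∩ Callum ∩ Divya: 06:30-09:15, 17:30-18:00.
Clara ∩ Callum ∩ Divya ∩ Arjun: 07:00-09:15, 17:30-18:00.
The first common window of at least 30 minutes is 07:00-09:15, so the earliest start is 07:00.

07:00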